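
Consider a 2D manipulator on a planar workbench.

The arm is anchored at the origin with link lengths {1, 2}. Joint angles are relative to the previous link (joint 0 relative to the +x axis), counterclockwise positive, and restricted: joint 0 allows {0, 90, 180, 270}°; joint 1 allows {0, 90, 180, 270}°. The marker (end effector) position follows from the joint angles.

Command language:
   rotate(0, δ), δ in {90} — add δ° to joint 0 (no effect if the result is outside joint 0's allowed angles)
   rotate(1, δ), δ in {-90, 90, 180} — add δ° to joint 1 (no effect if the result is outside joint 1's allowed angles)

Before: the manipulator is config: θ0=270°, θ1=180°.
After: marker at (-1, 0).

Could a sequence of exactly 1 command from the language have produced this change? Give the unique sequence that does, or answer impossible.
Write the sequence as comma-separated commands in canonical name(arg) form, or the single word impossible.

t0: config: θ0=270°, θ1=180°
[1] after rotate(0, 90): config: θ0=0°, θ1=180°
uniquely the one of 4 1-step routes that fits.

rotate(0, 90)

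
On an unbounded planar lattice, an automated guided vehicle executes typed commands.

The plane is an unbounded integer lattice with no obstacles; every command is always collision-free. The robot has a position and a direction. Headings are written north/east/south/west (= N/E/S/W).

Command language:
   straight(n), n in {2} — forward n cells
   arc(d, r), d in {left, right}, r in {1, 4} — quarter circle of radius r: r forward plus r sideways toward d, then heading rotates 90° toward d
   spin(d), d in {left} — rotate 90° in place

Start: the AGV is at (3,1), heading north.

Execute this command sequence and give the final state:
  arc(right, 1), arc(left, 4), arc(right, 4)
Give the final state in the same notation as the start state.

at (12,10), heading east

start: at (3,1), heading north
1. arc(right, 1) → at (4,2), heading east
2. arc(left, 4) → at (8,6), heading north
3. arc(right, 4) → at (12,10), heading east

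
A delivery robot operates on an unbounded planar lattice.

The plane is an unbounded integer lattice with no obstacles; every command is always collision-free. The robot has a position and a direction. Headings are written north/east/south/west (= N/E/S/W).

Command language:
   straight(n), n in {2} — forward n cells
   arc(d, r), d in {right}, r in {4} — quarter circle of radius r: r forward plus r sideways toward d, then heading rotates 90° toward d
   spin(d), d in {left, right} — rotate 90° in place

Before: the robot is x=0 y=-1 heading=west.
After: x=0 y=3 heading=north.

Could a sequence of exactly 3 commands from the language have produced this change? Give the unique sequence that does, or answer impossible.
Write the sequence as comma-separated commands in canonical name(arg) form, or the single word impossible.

spin(right), straight(2), straight(2)

key: cell and facing (now N) both changed — the 3 commands mix motion and turning
t0: x=0 y=-1 heading=west
t=1 spin(right) ⇒ x=0 y=-1 heading=north
t=2 straight(2) ⇒ x=0 y=1 heading=north
t=3 straight(2) ⇒ x=0 y=3 heading=north
all 64 alternatives checked — unique.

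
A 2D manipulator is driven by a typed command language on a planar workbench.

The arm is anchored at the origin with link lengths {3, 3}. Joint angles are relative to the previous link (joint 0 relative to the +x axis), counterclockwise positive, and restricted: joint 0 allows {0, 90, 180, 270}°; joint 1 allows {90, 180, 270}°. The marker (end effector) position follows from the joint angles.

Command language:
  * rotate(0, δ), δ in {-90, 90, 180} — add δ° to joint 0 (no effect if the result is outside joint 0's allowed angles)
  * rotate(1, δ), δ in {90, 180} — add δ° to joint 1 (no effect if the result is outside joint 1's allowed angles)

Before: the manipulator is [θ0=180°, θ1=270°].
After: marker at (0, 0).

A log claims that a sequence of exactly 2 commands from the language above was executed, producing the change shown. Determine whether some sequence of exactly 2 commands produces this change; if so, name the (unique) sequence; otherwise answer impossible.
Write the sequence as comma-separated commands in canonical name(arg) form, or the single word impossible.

rotate(1, 180), rotate(1, 90)

key: order matters: swapping rotate(1, 180) and rotate(1, 90) lands elsewhere
begin: [θ0=180°, θ1=270°]
[1] after rotate(1, 180): [θ0=180°, θ1=90°]
[2] after rotate(1, 90): [θ0=180°, θ1=180°]
all 25 alternatives checked — unique.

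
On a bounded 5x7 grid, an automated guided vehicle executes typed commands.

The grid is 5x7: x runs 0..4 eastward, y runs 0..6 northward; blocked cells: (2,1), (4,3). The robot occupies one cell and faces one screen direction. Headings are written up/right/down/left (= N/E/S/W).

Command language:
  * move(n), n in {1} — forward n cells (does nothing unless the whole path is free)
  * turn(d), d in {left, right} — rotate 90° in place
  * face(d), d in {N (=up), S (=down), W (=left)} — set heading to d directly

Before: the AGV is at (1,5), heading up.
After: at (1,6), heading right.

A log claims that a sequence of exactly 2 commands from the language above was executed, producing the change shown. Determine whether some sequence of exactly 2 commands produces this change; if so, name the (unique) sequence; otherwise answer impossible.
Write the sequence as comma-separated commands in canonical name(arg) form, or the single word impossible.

key: position moved to (1,6) AND the heading swung to E — translation plus rotation needed
t0: at (1,5), heading up
[1] after move(1): at (1,6), heading up
[2] after turn(right): at (1,6), heading right
uniquely the one of 36 2-step routes that fits.

move(1), turn(right)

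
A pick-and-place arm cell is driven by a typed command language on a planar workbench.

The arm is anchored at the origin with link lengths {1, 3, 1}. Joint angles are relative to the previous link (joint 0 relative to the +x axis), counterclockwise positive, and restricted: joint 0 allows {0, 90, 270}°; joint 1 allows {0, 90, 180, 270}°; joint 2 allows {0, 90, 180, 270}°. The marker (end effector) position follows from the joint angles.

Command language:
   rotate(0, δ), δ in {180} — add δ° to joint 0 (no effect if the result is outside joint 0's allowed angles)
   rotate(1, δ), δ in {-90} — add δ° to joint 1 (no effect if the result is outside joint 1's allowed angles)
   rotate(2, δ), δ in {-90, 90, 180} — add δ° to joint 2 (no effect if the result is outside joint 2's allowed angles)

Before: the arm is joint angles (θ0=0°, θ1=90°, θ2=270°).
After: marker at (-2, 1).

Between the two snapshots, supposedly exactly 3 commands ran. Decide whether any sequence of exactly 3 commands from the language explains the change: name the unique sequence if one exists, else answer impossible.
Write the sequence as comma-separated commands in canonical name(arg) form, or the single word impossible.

rotate(1, -90), rotate(1, -90), rotate(1, -90)

initial: joint angles (θ0=0°, θ1=90°, θ2=270°)
1. rotate(1, -90) → joint angles (θ0=0°, θ1=0°, θ2=270°)
2. rotate(1, -90) → joint angles (θ0=0°, θ1=270°, θ2=270°)
3. rotate(1, -90) → joint angles (θ0=0°, θ1=180°, θ2=270°)
no other 3-command option fits: unique.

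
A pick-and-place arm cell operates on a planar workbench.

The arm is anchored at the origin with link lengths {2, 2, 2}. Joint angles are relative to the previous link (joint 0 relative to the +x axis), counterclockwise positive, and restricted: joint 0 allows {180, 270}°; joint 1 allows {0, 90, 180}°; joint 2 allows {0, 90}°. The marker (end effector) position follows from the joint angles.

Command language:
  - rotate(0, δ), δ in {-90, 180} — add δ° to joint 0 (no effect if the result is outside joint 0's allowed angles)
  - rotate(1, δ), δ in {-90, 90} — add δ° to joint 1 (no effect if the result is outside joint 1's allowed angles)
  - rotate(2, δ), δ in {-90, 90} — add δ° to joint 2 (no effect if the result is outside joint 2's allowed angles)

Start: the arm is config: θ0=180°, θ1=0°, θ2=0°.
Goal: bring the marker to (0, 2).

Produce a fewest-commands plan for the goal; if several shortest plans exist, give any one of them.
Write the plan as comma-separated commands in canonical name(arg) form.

start: config: θ0=180°, θ1=0°, θ2=0°
step 1 (rotate(2, 90)): config: θ0=180°, θ1=0°, θ2=90°
step 2 (rotate(1, 90)): config: θ0=180°, θ1=90°, θ2=90°
step 3 (rotate(1, 90)): config: θ0=180°, θ1=180°, θ2=90°
nothing shorter than 3 reaches the goal.

rotate(2, 90), rotate(1, 90), rotate(1, 90)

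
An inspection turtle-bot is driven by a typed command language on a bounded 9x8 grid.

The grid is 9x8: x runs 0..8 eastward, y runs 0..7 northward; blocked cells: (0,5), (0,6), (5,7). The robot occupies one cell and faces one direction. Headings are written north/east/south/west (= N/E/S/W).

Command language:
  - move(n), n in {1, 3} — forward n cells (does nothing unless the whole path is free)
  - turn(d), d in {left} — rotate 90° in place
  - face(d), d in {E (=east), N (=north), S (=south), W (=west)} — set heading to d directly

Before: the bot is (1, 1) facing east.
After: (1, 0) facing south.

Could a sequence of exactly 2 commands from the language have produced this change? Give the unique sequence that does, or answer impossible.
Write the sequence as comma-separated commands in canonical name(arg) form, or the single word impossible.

key: order matters: swapping face(S) and move(1) lands elsewhere
initial: (1, 1) facing east
step 1 (face(S)): (1, 1) facing south
step 2 (move(1)): (1, 0) facing south
no other 2-command option fits: unique.

face(S), move(1)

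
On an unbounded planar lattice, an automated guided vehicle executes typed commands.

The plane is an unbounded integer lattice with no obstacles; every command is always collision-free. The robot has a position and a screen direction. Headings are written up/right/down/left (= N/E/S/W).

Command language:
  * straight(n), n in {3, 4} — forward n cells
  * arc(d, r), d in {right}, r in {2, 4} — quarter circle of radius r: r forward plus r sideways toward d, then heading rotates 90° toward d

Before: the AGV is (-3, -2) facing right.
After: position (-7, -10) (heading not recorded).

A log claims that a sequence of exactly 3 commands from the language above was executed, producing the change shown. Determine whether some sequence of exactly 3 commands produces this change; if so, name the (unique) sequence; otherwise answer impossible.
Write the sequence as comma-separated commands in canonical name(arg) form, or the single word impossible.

key: running straight(4) before arc(right, 4) would end elsewhere — order is forced
start: (-3, -2) facing right
step 1 (arc(right, 4)): (1, -6) facing down
step 2 (arc(right, 4)): (-3, -10) facing left
step 3 (straight(4)): (-7, -10) facing left
no other 3-command option fits: unique.

arc(right, 4), arc(right, 4), straight(4)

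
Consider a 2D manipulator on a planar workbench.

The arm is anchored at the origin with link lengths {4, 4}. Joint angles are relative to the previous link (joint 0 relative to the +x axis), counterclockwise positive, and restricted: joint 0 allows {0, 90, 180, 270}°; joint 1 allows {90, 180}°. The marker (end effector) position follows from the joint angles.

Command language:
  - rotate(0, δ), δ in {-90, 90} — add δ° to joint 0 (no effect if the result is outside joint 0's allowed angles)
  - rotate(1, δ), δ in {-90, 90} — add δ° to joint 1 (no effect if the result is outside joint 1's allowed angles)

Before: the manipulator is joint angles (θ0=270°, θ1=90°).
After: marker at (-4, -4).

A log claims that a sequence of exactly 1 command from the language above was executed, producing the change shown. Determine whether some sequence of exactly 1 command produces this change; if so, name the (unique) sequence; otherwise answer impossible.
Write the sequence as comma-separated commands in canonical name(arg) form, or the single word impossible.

begin: joint angles (θ0=270°, θ1=90°)
[1] after rotate(0, -90): joint angles (θ0=180°, θ1=90°)
no other 1-command option fits: unique.

rotate(0, -90)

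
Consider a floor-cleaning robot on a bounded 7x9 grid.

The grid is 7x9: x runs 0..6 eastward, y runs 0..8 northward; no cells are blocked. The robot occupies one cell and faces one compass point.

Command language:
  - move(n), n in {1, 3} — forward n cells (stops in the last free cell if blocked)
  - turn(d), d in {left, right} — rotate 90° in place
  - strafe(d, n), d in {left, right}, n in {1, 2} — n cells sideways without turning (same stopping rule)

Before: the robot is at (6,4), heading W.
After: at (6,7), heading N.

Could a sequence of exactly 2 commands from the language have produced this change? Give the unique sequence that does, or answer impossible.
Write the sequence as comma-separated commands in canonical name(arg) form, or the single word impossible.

key: running move(3) before turn(right) would end elsewhere — order is forced
from: at (6,4), heading W
1. turn(right) → at (6,4), heading N
2. move(3) → at (6,7), heading N
no rival 2-sequence matches.

turn(right), move(3)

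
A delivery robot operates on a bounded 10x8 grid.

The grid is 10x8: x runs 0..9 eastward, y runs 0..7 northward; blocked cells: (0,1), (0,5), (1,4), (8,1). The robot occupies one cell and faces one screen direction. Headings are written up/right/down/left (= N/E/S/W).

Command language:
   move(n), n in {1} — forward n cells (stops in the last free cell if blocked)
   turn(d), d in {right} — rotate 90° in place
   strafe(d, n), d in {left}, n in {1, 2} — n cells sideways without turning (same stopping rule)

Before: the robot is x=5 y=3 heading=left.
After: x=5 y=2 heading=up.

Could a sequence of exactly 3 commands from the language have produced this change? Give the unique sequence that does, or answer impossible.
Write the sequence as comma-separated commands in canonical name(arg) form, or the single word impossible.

key: running move(1) before strafe(left, 2) would end elsewhere — order is forced
from: x=5 y=3 heading=left
t=1 strafe(left, 2) ⇒ x=5 y=1 heading=left
t=2 turn(right) ⇒ x=5 y=1 heading=up
t=3 move(1) ⇒ x=5 y=2 heading=up
no other 3-command option fits: unique.

strafe(left, 2), turn(right), move(1)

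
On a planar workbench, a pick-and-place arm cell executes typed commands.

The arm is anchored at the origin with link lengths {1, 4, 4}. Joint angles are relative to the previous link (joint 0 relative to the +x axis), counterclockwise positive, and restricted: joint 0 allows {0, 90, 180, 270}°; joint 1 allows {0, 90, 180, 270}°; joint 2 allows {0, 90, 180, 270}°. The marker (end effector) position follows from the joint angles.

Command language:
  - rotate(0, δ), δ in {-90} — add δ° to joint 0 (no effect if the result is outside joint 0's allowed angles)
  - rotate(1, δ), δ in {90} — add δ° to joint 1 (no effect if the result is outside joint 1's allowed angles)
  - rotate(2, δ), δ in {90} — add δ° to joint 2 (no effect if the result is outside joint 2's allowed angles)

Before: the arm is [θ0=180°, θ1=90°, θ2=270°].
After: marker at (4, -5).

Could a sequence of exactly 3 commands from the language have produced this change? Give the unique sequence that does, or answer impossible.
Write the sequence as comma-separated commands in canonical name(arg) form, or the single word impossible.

start: [θ0=180°, θ1=90°, θ2=270°]
step 1 (rotate(0, -90)): [θ0=90°, θ1=90°, θ2=270°]
step 2 (rotate(0, -90)): [θ0=0°, θ1=90°, θ2=270°]
step 3 (rotate(0, -90)): [θ0=270°, θ1=90°, θ2=270°]
no rival 3-sequence matches.

rotate(0, -90), rotate(0, -90), rotate(0, -90)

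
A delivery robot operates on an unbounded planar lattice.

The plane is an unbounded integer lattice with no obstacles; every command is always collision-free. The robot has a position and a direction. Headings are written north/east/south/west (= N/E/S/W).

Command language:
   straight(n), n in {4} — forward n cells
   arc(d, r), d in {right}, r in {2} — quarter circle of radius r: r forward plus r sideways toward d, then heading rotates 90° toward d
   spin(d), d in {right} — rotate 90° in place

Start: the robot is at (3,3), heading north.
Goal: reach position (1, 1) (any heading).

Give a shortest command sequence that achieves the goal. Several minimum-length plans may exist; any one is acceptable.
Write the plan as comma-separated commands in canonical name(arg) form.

begin: at (3,3), heading north
1. spin(right) → at (3,3), heading east
2. spin(right) → at (3,3), heading south
3. arc(right, 2) → at (1,1), heading west
no 2-step plan works, so 3 is optimal.

spin(right), spin(right), arc(right, 2)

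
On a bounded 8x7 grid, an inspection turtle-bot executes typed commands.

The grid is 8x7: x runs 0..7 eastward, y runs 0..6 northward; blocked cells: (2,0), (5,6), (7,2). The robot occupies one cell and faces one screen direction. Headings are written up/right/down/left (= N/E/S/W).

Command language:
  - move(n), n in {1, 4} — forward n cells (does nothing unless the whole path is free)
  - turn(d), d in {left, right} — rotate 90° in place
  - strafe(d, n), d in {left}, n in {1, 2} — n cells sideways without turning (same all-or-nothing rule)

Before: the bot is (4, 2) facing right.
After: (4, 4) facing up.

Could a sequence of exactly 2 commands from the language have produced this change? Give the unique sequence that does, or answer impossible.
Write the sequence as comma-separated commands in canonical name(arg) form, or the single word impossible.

key: order matters: swapping strafe(left, 2) and turn(left) lands elsewhere
begin: (4, 2) facing right
[1] after strafe(left, 2): (4, 4) facing right
[2] after turn(left): (4, 4) facing up
uniquely the one of 36 2-step routes that fits.

strafe(left, 2), turn(left)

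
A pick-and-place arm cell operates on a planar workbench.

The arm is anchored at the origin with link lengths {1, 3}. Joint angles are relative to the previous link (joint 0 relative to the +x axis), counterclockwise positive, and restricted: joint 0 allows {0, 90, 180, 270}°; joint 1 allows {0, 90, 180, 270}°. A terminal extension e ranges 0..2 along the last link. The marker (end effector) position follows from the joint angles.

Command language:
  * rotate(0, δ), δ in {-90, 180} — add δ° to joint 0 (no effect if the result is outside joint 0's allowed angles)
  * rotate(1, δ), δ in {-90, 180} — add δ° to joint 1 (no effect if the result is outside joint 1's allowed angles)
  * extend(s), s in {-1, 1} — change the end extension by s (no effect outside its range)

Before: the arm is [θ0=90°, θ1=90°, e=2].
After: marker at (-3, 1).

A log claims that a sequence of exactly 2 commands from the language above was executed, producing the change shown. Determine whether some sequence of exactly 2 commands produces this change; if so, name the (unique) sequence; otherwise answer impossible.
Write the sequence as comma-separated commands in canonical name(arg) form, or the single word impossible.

initial: [θ0=90°, θ1=90°, e=2]
t=1 extend(-1) ⇒ [θ0=90°, θ1=90°, e=1]
t=2 extend(-1) ⇒ [θ0=90°, θ1=90°, e=0]
uniquely the one of 36 2-step routes that fits.

extend(-1), extend(-1)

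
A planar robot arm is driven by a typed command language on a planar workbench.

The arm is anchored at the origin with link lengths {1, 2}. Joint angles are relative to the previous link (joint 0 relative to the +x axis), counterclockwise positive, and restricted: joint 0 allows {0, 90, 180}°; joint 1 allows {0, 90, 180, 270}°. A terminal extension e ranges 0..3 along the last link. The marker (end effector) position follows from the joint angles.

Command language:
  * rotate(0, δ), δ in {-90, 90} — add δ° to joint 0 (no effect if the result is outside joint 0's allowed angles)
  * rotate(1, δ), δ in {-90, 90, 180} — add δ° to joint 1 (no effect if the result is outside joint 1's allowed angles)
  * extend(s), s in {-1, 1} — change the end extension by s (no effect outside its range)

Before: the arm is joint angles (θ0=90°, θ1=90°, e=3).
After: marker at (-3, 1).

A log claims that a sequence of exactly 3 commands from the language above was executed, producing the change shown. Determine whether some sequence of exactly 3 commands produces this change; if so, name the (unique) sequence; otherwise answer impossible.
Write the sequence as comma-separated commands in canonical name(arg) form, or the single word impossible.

extend(1), extend(-1), extend(-1)

key: order matters: swapping extend(1) and extend(-1) lands elsewhere
t0: joint angles (θ0=90°, θ1=90°, e=3)
t=1 extend(1) ⇒ joint angles (θ0=90°, θ1=90°, e=3)
t=2 extend(-1) ⇒ joint angles (θ0=90°, θ1=90°, e=2)
t=3 extend(-1) ⇒ joint angles (θ0=90°, θ1=90°, e=1)
no rival 3-sequence matches.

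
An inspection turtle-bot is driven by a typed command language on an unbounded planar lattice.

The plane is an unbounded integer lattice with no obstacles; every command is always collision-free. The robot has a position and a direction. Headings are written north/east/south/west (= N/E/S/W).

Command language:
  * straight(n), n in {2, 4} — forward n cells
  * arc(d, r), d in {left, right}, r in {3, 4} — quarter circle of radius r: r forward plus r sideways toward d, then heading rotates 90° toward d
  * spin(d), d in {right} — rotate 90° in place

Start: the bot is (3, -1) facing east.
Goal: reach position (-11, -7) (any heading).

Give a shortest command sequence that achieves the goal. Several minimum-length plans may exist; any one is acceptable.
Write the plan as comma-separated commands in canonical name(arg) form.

t0: (3, -1) facing east
step 1 (spin(right)): (3, -1) facing south
step 2 (arc(right, 4)): (-1, -5) facing west
step 3 (arc(left, 3)): (-4, -8) facing south
step 4 (arc(right, 3)): (-7, -11) facing west
step 5 (arc(right, 4)): (-11, -7) facing north
nothing shorter than 5 reaches the goal.

spin(right), arc(right, 4), arc(left, 3), arc(right, 3), arc(right, 4)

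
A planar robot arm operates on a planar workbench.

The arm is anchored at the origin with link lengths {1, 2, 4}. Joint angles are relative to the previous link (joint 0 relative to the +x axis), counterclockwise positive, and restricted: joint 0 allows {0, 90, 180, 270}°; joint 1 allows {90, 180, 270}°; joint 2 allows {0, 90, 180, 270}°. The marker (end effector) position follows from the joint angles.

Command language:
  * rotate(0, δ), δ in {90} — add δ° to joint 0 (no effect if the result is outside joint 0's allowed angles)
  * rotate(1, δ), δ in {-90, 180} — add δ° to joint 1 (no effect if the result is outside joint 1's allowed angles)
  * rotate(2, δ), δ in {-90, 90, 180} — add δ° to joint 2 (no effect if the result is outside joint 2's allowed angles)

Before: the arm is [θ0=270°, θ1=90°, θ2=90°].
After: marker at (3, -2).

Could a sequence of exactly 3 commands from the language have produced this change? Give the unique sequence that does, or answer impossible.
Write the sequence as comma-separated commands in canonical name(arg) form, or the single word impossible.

rotate(0, 90), rotate(0, 90), rotate(0, 90)

start: [θ0=270°, θ1=90°, θ2=90°]
1. rotate(0, 90) → [θ0=0°, θ1=90°, θ2=90°]
2. rotate(0, 90) → [θ0=90°, θ1=90°, θ2=90°]
3. rotate(0, 90) → [θ0=180°, θ1=90°, θ2=90°]
uniquely the one of 216 3-step routes that fits.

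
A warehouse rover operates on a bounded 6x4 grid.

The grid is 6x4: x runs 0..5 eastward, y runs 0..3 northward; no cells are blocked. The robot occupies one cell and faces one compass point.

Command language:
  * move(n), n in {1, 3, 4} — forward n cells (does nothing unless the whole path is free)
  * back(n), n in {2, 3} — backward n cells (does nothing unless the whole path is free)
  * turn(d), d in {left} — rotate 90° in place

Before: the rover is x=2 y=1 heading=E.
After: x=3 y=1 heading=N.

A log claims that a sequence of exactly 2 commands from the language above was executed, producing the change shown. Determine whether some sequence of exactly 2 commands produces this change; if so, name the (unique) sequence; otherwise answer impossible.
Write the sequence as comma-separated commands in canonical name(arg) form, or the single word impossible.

key: order matters: swapping move(1) and turn(left) lands elsewhere
begin: x=2 y=1 heading=E
step 1 (move(1)): x=3 y=1 heading=E
step 2 (turn(left)): x=3 y=1 heading=N
no rival 2-sequence matches.

move(1), turn(left)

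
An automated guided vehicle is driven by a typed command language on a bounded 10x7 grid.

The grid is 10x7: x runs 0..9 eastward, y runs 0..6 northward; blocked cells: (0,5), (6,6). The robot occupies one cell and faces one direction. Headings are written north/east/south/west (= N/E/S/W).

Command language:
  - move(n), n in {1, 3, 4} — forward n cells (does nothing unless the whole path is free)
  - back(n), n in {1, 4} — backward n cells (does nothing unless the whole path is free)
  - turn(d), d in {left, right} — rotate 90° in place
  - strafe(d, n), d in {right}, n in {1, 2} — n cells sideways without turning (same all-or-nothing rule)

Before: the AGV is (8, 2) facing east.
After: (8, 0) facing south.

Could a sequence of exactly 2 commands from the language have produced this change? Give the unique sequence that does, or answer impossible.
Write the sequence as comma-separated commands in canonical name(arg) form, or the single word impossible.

strafe(right, 2), turn(right)

key: position moved to (8,0) AND the heading swung to S — translation plus rotation needed
start: (8, 2) facing east
t=1 strafe(right, 2) ⇒ (8, 0) facing east
t=2 turn(right) ⇒ (8, 0) facing south
uniquely the one of 81 2-step routes that fits.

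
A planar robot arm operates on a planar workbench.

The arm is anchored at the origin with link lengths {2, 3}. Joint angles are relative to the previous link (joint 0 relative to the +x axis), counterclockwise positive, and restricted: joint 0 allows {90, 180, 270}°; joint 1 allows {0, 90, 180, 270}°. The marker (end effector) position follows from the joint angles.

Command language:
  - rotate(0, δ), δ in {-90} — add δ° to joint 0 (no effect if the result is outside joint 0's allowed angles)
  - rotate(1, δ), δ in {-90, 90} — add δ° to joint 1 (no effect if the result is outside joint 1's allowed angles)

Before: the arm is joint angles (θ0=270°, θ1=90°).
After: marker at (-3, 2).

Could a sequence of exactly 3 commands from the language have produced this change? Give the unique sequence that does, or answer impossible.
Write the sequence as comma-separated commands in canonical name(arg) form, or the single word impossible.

t0: joint angles (θ0=270°, θ1=90°)
t=1 rotate(0, -90) ⇒ joint angles (θ0=180°, θ1=90°)
t=2 rotate(0, -90) ⇒ joint angles (θ0=90°, θ1=90°)
t=3 rotate(0, -90) ⇒ joint angles (θ0=90°, θ1=90°)
all 27 alternatives checked — unique.

rotate(0, -90), rotate(0, -90), rotate(0, -90)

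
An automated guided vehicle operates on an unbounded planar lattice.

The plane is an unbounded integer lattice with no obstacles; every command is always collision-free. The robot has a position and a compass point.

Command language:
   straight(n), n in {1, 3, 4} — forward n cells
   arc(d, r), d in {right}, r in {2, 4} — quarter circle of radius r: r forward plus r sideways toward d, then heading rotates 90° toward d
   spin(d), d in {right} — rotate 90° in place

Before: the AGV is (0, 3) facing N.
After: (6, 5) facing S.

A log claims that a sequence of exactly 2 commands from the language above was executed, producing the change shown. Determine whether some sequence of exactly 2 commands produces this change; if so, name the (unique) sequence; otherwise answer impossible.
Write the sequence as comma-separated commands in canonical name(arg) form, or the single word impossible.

arc(right, 4), arc(right, 2)

key: position moved to (6,5) AND the heading swung to S — translation plus rotation needed
start: (0, 3) facing N
[1] after arc(right, 4): (4, 7) facing E
[2] after arc(right, 2): (6, 5) facing S
no other 2-command option fits: unique.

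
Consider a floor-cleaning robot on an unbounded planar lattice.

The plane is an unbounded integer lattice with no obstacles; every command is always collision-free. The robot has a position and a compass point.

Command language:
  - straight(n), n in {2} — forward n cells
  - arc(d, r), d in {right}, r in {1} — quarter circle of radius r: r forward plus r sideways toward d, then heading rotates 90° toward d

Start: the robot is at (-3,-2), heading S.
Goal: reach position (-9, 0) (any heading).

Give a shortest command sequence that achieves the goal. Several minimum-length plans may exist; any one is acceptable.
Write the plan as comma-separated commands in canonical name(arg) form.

start: at (-3,-2), heading S
t=1 arc(right, 1) ⇒ at (-4,-3), heading W
t=2 straight(2) ⇒ at (-6,-3), heading W
t=3 straight(2) ⇒ at (-8,-3), heading W
t=4 arc(right, 1) ⇒ at (-9,-2), heading N
t=5 straight(2) ⇒ at (-9,0), heading N
nothing shorter than 5 reaches the goal.

arc(right, 1), straight(2), straight(2), arc(right, 1), straight(2)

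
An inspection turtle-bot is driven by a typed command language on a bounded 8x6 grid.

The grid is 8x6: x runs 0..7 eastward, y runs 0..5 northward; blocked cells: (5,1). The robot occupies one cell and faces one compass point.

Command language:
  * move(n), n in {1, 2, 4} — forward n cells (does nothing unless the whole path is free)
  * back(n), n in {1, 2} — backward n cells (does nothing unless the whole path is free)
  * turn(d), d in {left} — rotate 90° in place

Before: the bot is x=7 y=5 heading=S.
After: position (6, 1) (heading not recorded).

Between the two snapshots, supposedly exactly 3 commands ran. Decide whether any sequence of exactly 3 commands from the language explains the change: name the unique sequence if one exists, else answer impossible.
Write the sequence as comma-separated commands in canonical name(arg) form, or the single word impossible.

move(4), turn(left), back(1)

key: order matters: swapping move(4) and back(1) lands elsewhere
t0: x=7 y=5 heading=S
1. move(4) → x=7 y=1 heading=S
2. turn(left) → x=7 y=1 heading=E
3. back(1) → x=6 y=1 heading=E
no rival 3-sequence matches.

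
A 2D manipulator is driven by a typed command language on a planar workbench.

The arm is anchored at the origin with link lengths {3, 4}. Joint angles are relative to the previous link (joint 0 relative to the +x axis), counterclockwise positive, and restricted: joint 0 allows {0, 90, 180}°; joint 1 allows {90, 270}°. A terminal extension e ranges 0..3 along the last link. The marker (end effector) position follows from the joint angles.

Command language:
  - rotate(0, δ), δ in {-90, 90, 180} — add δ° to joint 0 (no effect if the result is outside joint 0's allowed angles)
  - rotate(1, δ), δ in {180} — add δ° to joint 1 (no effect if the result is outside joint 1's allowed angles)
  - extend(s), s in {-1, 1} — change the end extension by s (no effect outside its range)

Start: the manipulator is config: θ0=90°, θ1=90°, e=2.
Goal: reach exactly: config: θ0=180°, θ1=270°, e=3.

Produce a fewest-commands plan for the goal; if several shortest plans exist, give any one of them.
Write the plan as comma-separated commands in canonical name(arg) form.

extend(1), rotate(0, 90), rotate(1, 180)

from: config: θ0=90°, θ1=90°, e=2
[1] after extend(1): config: θ0=90°, θ1=90°, e=3
[2] after rotate(0, 90): config: θ0=180°, θ1=90°, e=3
[3] after rotate(1, 180): config: θ0=180°, θ1=270°, e=3
no 2-step plan works, so 3 is optimal.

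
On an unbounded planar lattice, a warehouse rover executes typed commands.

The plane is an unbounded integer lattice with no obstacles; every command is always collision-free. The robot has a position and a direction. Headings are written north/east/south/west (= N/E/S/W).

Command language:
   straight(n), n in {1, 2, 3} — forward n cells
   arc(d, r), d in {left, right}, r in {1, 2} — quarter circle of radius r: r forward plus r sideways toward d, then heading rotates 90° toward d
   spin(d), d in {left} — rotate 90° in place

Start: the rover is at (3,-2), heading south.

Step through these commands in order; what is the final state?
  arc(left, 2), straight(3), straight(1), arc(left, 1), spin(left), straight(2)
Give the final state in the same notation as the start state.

at (8,-3), heading west

t0: at (3,-2), heading south
1. arc(left, 2) → at (5,-4), heading east
2. straight(3) → at (8,-4), heading east
3. straight(1) → at (9,-4), heading east
4. arc(left, 1) → at (10,-3), heading north
5. spin(left) → at (10,-3), heading west
6. straight(2) → at (8,-3), heading west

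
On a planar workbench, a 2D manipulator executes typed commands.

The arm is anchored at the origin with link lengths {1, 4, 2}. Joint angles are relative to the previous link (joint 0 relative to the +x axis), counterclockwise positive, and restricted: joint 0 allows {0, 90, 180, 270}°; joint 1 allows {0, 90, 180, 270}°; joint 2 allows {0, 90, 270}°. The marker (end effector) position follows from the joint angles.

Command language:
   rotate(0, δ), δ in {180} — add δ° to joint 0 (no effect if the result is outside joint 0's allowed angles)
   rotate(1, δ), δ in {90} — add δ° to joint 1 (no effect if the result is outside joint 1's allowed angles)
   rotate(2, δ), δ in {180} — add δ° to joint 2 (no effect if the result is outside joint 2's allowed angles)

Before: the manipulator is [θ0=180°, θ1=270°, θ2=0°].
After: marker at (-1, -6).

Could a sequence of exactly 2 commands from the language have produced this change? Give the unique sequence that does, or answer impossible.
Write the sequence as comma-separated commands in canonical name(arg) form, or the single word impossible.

rotate(1, 90), rotate(1, 90)

from: [θ0=180°, θ1=270°, θ2=0°]
[1] after rotate(1, 90): [θ0=180°, θ1=0°, θ2=0°]
[2] after rotate(1, 90): [θ0=180°, θ1=90°, θ2=0°]
no other 2-command option fits: unique.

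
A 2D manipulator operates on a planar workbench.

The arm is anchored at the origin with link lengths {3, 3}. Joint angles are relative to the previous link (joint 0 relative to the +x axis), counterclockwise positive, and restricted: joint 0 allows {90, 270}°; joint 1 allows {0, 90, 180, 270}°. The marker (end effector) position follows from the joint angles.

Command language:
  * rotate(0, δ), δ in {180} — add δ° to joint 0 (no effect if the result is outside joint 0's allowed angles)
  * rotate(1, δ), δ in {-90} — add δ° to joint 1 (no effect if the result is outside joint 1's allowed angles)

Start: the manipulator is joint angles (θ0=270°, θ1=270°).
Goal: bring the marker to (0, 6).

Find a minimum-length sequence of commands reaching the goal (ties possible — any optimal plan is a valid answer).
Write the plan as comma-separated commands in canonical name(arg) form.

start: joint angles (θ0=270°, θ1=270°)
[1] after rotate(0, 180): joint angles (θ0=90°, θ1=270°)
[2] after rotate(1, -90): joint angles (θ0=90°, θ1=180°)
[3] after rotate(1, -90): joint angles (θ0=90°, θ1=90°)
[4] after rotate(1, -90): joint angles (θ0=90°, θ1=0°)
nothing shorter than 4 reaches the goal.

rotate(0, 180), rotate(1, -90), rotate(1, -90), rotate(1, -90)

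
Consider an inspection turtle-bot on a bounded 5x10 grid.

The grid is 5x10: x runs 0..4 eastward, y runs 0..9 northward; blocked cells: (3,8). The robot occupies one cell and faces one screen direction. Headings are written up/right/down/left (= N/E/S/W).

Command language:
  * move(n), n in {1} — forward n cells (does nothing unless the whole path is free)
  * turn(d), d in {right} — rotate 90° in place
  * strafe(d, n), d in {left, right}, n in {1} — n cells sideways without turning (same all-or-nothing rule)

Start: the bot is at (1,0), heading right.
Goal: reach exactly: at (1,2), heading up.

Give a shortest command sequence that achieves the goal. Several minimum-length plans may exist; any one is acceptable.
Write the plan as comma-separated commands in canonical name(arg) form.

from: at (1,0), heading right
t=1 strafe(left, 1) ⇒ at (1,1), heading right
t=2 strafe(left, 1) ⇒ at (1,2), heading right
t=3 turn(right) ⇒ at (1,2), heading down
t=4 turn(right) ⇒ at (1,2), heading left
t=5 turn(right) ⇒ at (1,2), heading up
minimal: 5 command(s), checked below 5.

strafe(left, 1), strafe(left, 1), turn(right), turn(right), turn(right)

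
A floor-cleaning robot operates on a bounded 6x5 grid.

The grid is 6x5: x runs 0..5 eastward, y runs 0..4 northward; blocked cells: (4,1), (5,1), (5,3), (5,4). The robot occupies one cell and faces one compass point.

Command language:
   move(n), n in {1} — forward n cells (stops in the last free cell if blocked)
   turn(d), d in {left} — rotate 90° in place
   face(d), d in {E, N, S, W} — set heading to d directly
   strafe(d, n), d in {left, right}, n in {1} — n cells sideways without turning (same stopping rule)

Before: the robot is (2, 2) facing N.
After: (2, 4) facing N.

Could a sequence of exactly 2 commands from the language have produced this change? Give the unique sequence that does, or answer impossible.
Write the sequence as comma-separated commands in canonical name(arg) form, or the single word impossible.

move(1), move(1)

key: heading stays N — no command in the sequence turns
begin: (2, 2) facing N
t=1 move(1) ⇒ (2, 3) facing N
t=2 move(1) ⇒ (2, 4) facing N
uniquely the one of 64 2-step routes that fits.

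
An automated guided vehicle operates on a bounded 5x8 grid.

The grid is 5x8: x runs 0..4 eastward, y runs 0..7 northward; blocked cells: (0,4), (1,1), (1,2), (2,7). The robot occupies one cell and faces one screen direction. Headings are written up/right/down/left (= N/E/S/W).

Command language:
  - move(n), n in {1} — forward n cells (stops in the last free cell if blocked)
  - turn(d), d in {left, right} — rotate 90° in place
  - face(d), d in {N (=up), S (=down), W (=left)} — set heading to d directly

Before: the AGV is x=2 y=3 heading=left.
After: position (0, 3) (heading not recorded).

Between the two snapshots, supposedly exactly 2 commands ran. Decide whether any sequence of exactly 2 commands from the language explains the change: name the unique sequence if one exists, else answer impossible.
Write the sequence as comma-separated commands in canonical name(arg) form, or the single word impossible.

start: x=2 y=3 heading=left
step 1 (move(1)): x=1 y=3 heading=left
step 2 (move(1)): x=0 y=3 heading=left
no rival 2-sequence matches.

move(1), move(1)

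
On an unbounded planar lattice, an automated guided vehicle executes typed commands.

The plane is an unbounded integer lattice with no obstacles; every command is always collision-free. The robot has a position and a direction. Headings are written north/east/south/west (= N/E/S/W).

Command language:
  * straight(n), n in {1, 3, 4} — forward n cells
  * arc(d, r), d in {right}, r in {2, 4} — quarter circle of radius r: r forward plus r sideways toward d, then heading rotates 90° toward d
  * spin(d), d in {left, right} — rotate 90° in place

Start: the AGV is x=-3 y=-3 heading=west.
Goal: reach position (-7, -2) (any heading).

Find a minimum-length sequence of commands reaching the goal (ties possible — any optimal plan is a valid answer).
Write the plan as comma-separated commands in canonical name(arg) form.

initial: x=-3 y=-3 heading=west
step 1 (straight(4)): x=-7 y=-3 heading=west
step 2 (spin(right)): x=-7 y=-3 heading=north
step 3 (straight(1)): x=-7 y=-2 heading=north
shorter routes all fall short; 3 is best.

straight(4), spin(right), straight(1)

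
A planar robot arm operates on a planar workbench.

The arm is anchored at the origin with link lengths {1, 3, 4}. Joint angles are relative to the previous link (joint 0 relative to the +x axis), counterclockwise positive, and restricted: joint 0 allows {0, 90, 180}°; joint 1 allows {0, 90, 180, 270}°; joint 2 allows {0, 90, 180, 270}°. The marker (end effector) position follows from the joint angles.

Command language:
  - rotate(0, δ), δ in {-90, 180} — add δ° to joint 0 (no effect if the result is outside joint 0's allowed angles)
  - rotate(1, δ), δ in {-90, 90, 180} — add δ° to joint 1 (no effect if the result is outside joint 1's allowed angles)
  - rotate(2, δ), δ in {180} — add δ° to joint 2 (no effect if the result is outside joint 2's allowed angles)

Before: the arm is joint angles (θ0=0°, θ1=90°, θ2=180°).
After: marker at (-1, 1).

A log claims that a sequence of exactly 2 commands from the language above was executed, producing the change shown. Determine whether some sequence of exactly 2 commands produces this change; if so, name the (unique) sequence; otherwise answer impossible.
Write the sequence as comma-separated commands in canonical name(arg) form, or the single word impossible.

rotate(0, -90), rotate(0, 180)

key: order matters: swapping rotate(0, -90) and rotate(0, 180) lands elsewhere
t0: joint angles (θ0=0°, θ1=90°, θ2=180°)
1. rotate(0, -90) → joint angles (θ0=0°, θ1=90°, θ2=180°)
2. rotate(0, 180) → joint angles (θ0=180°, θ1=90°, θ2=180°)
all 36 alternatives checked — unique.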